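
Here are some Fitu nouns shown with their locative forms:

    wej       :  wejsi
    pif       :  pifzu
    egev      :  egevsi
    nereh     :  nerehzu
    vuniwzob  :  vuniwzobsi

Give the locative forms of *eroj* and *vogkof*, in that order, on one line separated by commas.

The pattern is voicing of the final consonant: -zu when the stem ends in a voiceless consonant (*pif*, *nereh*); -si when the stem ends in a voiced consonant (*wej*, *egev*, *vuniwzob*).
Since the final consonant of *eroj* is /j/ (voiced), it takes -si, giving *erojsi*.
*vogkof*: final consonant = /f/, voiceless → -zu → *vogkofzu*.

erojsi, vogkofzu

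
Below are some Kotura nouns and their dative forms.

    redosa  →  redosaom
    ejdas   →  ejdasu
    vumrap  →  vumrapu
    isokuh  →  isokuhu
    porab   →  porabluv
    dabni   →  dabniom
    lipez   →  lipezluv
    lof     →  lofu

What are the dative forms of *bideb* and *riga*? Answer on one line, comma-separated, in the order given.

bidebluv, rigaom

Looking at the final sound of each stem: -u when the stem ends in a voiceless consonant (*ejdas*, *vumrap*, *isokuh*, *lof*); -luv when the stem ends in a voiced consonant (*porab*, *lipez*); -om when the stem ends in a vowel (*redosa*, *dabni*).
The final sound of *bideb* is /b/, which is a voiced consonant, so the suffix is -luv, giving *bidebluv*.
The final sound of *riga* is /a/, which is a vowel, so the suffix is -om, giving *rigaom*.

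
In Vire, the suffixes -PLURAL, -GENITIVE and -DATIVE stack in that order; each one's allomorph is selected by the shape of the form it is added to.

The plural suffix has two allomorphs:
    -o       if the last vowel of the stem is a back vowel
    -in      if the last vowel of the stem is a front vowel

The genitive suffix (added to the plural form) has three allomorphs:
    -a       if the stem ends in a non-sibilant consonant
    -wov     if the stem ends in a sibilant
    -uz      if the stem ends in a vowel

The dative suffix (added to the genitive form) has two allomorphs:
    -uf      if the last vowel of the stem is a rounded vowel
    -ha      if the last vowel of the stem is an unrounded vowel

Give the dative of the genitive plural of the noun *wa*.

waouzuf

The last vowel of *wa* is /a/, which is a back vowel, so the plural suffix is -o, giving *wao*.
The plural form *wao*: final sound = /o/, a vowel → -uz → *waouz*.
The last vowel of the genitive form *waouz* is /u/, which is a rounded vowel, so the dative suffix is -uf, giving *waouzuf*.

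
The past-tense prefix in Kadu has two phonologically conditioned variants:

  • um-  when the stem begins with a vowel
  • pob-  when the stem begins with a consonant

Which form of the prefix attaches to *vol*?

*vol* — first sound /v/ (a consonant) → pob-.

pob-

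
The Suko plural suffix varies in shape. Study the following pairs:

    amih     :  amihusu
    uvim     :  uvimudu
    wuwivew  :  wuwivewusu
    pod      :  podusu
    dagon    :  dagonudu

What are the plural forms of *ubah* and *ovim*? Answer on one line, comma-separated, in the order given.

ubahusu, ovimudu

The pattern is nasality of the final consonant: -udu when the stem ends in a nasal (*uvim*, *dagon*); -usu when the stem ends in a non-nasal consonant (*amih*, *wuwivew*, *pod*).
*ubah* — final consonant /h/ (non-nasal) → -usu → *ubahusu*.
The final consonant of *ovim* is /m/, which is a nasal, so the suffix is -udu, giving *ovimudu*.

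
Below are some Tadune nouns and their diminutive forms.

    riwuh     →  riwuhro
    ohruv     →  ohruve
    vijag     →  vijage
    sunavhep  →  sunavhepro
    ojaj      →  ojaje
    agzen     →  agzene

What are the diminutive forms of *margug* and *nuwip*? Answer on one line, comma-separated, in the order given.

The pattern is voicing of the final consonant: -ro when the stem ends in a voiceless consonant (*riwuh*, *sunavhep*); -e when the stem ends in a voiced consonant (*ohruv*, *vijag*, *ojaj*, *agzen*).
*margug* — final consonant /g/ (voiced) → -e → *marguge*.
Since the final consonant of *nuwip* is /p/ (voiceless), it takes -ro, giving *nuwipro*.

marguge, nuwipro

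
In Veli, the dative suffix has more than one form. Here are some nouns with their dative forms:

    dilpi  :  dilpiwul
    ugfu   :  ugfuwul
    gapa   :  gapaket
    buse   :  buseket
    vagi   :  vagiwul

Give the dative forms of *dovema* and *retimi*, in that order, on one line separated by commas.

dovemaket, retimiwul

Looking at the last vowel of each stem: -wul when the last vowel of the stem is a high vowel (*dilpi*, *ugfu*, *vagi*); -ket when the last vowel of the stem is a non-high vowel (*gapa*, *buse*).
The last vowel of *dovema* is /a/, which is a non-high vowel, so the suffix is -ket, giving *dovemaket*.
*retimi* — last vowel /i/ (a high vowel) → -wul → *retimiwul*.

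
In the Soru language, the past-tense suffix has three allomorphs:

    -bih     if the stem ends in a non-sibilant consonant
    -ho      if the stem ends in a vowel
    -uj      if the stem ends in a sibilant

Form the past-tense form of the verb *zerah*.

*zerah*: final sound = /h/, a non-sibilant consonant → -bih → *zerahbih*.

zerahbih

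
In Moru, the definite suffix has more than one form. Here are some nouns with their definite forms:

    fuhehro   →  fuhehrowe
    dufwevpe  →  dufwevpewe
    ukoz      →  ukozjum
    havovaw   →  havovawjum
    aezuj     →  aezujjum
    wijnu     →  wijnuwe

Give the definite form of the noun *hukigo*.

hukigowe

The alternation tracks the final sound of the stem — -jum when the stem ends in a consonant (*ukoz*, *havovaw*, *aezuj*); -we when the stem ends in a vowel (*fuhehro*, *dufwevpe*, *wijnu*).
*hukigo* — final sound /o/ (a vowel) → -we → *hukigowe*.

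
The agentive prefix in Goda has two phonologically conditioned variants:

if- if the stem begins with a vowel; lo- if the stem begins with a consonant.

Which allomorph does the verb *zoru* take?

lo-

The first sound of *zoru* is /z/, which is a consonant, so the prefix is lo-.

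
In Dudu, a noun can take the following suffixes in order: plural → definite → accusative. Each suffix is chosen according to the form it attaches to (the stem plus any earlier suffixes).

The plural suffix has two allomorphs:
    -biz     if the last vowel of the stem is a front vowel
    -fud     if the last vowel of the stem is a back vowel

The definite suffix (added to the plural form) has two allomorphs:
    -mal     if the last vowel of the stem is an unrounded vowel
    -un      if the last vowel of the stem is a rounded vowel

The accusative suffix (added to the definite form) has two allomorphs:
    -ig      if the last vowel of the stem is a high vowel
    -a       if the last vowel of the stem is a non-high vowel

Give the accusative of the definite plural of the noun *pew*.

*pew* — last vowel /e/ (a front vowel) → -biz → *pewbiz*.
Since the last vowel of the plural form *pewbiz* is /i/ (an unrounded vowel), it takes -mal, giving *pewbizmal*.
The definite form *pewbizmal*: last vowel = /a/, a non-high vowel → -a → *pewbizmala*.

pewbizmala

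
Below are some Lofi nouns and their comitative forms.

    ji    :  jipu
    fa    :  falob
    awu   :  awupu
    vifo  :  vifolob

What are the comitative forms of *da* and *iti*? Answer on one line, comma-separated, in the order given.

Looking at the last vowel of each stem: -pu when the last vowel of the stem is a high vowel (*ji*, *awu*); -lob when the last vowel of the stem is a non-high vowel (*fa*, *vifo*).
*da* — last vowel /a/ (a non-high vowel) → -lob → *dalob*.
*iti* — last vowel /i/ (a high vowel) → -pu → *itipu*.

dalob, itipu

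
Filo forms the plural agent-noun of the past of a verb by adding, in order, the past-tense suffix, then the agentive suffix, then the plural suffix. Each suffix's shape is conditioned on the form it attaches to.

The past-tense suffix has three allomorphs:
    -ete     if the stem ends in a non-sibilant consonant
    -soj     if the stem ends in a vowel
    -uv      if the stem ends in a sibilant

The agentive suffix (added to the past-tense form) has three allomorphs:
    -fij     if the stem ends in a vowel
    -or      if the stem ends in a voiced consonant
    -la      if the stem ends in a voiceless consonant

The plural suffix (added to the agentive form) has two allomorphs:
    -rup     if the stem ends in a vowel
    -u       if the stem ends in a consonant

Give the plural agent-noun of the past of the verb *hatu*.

Since the final sound of *hatu* is /u/ (a vowel), it takes -soj, giving *hatusoj*.
The final sound of the past-tense form *hatusoj* is /j/, which is a voiced consonant, so the agentive suffix is -or, giving *hatusojor*.
The final sound of the agentive form *hatusojor* is /r/, which is a consonant, so the plural suffix is -u, giving *hatusojoru*.

hatusojoru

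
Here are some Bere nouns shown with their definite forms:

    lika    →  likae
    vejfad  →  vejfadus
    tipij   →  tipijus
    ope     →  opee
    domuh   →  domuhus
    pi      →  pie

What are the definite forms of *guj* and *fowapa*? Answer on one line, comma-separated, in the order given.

gujus, fowapae

The suffix is conditioned by the final sound: -us when the stem ends in a consonant (*vejfad*, *tipij*, *domuh*); -e when the stem ends in a vowel (*lika*, *ope*, *pi*).
*guj*: final sound = /j/, a consonant → -us → *gujus*.
*fowapa*: final sound = /a/, a vowel → -e → *fowapae*.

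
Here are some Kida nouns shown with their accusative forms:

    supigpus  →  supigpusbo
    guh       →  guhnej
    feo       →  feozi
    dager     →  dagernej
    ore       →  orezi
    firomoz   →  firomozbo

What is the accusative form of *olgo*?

Looking at the final sound of each stem: -bo when the stem ends in a sibilant (*supigpus*, *firomoz*); -nej when the stem ends in a non-sibilant consonant (*guh*, *dager*); -zi when the stem ends in a vowel (*feo*, *ore*).
*olgo* — final sound /o/ (a vowel) → -zi → *olgozi*.

olgozi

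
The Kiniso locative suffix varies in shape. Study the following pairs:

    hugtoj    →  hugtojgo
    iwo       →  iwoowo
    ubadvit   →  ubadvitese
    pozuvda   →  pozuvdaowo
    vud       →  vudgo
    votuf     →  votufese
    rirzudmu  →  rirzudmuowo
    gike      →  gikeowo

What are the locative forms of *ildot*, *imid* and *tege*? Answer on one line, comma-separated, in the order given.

ildotese, imidgo, tegeowo

The alternation tracks the final sound of the stem — -ese when the stem ends in a voiceless consonant (*ubadvit*, *votuf*); -go when the stem ends in a voiced consonant (*hugtoj*, *vud*); -owo when the stem ends in a vowel (*iwo*, *pozuvda*, *rirzudmu*, *gike*).
Since the final sound of *ildot* is /t/ (a voiceless consonant), it takes -ese, giving *ildotese*.
*imid* — final sound /d/ (a voiced consonant) → -go → *imidgo*.
Since the final sound of *tege* is /e/ (a vowel), it takes -owo, giving *tegeowo*.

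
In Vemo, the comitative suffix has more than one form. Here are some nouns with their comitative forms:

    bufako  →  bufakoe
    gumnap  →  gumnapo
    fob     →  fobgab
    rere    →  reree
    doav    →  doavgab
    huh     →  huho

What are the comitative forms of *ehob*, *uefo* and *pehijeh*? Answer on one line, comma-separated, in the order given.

The suffix is conditioned by the final sound: -o when the stem ends in a voiceless consonant (*gumnap*, *huh*); -gab when the stem ends in a voiced consonant (*fob*, *doav*); -e when the stem ends in a vowel (*bufako*, *rere*).
*ehob*: final sound = /b/, a voiced consonant → -gab → *ehobgab*.
*uefo* — final sound /o/ (a vowel) → -e → *uefoe*.
*pehijeh*: final sound = /h/, a voiceless consonant → -o → *pehijeho*.

ehobgab, uefoe, pehijeho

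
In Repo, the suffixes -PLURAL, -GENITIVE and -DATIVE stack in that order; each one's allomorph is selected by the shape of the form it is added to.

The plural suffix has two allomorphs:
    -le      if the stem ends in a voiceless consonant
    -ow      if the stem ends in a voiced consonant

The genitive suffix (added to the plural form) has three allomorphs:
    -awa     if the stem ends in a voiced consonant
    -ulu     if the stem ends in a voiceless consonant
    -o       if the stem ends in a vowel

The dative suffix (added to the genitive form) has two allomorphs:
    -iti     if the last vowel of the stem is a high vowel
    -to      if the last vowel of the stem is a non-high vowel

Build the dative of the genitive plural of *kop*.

*kop* — final consonant /p/ (voiceless) → -le → *kople*.
Since the final sound of the plural form *kople* is /e/ (a vowel), it takes -o, giving *kopleo*.
The genitive form *kopleo* — last vowel /o/ (a non-high vowel) → -to → *kopleoto*.

kopleoto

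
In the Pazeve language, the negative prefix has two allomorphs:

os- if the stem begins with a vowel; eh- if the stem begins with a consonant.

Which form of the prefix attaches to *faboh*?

The first sound of *faboh* is /f/, which is a consonant, so the prefix is eh-.

eh-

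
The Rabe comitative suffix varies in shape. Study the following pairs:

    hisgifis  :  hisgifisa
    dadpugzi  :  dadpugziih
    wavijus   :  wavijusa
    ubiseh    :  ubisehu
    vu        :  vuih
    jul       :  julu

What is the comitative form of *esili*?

esiliih

The pattern is sibilance of the final sound: -a when the stem ends in a sibilant (*hisgifis*, *wavijus*); -u when the stem ends in a non-sibilant consonant (*ubiseh*, *jul*); -ih when the stem ends in a vowel (*dadpugzi*, *vu*).
Since the final sound of *esili* is /i/ (a vowel), it takes -ih, giving *esiliih*.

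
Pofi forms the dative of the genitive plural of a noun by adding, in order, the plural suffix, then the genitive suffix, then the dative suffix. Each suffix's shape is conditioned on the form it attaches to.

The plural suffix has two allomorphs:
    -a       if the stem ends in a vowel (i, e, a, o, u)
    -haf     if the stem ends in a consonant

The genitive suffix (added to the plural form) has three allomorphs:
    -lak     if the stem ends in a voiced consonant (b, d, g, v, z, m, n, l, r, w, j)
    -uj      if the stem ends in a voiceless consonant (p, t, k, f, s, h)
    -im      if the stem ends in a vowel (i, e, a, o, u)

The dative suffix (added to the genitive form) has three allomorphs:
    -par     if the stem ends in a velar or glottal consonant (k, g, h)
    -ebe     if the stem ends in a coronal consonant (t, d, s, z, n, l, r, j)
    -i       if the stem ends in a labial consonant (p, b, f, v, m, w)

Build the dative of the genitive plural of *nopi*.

nopiaimi

Since the final sound of *nopi* is /i/ (a vowel), it takes -a, giving *nopia*.
Since the final sound of the plural form *nopia* is /a/ (a vowel), it takes -im, giving *nopiaim*.
The genitive form *nopiaim* — final consonant /m/ (labial) → -i → *nopiaimi*.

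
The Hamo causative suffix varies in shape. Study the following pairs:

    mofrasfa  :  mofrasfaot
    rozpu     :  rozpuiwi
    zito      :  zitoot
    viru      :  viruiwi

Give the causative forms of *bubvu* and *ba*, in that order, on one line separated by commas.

Looking at the last vowel of each stem: -iwi when the last vowel of the stem is a high vowel (*rozpu*, *viru*); -ot when the last vowel of the stem is a non-high vowel (*mofrasfa*, *zito*).
*bubvu* — last vowel /u/ (a high vowel) → -iwi → *bubvuiwi*.
*ba* — last vowel /a/ (a non-high vowel) → -ot → *baot*.

bubvuiwi, baot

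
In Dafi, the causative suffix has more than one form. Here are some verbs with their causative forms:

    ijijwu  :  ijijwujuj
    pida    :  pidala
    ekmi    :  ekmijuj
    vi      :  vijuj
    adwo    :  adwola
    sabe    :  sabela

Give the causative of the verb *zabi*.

zabijuj

The alternation tracks the last vowel of the stem — -juj when the last vowel of the stem is a high vowel (*ijijwu*, *ekmi*, *vi*); -la when the last vowel of the stem is a non-high vowel (*pida*, *adwo*, *sabe*).
*zabi* — last vowel /i/ (a high vowel) → -juj → *zabijuj*.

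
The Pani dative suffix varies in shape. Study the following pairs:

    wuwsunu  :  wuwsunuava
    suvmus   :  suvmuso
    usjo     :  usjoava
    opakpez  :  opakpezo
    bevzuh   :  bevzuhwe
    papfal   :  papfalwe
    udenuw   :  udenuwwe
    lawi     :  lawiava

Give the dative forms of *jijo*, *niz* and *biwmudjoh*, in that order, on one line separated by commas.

jijoava, nizo, biwmudjohwe

The alternation tracks the final sound of the stem — -o when the stem ends in a sibilant (*suvmus*, *opakpez*); -we when the stem ends in a non-sibilant consonant (*bevzuh*, *papfal*, *udenuw*); -ava when the stem ends in a vowel (*wuwsunu*, *usjo*, *lawi*).
*jijo*: final sound = /o/, a vowel → -ava → *jijoava*.
*niz* — final sound /z/ (a sibilant) → -o → *nizo*.
*biwmudjoh* — final sound /h/ (a non-sibilant consonant) → -we → *biwmudjohwe*.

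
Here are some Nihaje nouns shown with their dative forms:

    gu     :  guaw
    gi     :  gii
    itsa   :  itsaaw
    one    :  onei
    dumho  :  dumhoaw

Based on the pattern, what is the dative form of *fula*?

The pattern is front/back vowel harmony: -i when the last vowel of the stem is a front vowel (*gi*, *one*); -aw when the last vowel of the stem is a back vowel (*gu*, *itsa*, *dumho*).
The last vowel of *fula* is /a/, which is a back vowel, so the suffix is -aw, giving *fulaaw*.

fulaaw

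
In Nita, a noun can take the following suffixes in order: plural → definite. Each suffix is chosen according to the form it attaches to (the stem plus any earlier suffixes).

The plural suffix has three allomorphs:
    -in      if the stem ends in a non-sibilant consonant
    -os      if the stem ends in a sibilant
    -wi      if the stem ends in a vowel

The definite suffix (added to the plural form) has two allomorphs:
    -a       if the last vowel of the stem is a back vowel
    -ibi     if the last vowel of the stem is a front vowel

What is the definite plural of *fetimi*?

The final sound of *fetimi* is /i/, which is a vowel, so the plural suffix is -wi, giving *fetimiwi*.
The last vowel of the plural form *fetimiwi* is /i/, which is a front vowel, so the definite suffix is -ibi, giving *fetimiwiibi*.

fetimiwiibi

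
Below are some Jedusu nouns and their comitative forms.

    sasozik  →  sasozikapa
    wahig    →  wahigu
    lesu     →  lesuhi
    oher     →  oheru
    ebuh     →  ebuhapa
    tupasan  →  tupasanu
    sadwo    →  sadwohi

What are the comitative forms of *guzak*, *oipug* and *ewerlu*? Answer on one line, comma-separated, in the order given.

guzakapa, oipugu, ewerluhi

The suffix is conditioned by the final sound: -apa when the stem ends in a voiceless consonant (*sasozik*, *ebuh*); -u when the stem ends in a voiced consonant (*wahig*, *oher*, *tupasan*); -hi when the stem ends in a vowel (*lesu*, *sadwo*).
The final sound of *guzak* is /k/, which is a voiceless consonant, so the suffix is -apa, giving *guzakapa*.
*oipug* — final sound /g/ (a voiced consonant) → -u → *oipugu*.
*ewerlu*: final sound = /u/, a vowel → -hi → *ewerluhi*.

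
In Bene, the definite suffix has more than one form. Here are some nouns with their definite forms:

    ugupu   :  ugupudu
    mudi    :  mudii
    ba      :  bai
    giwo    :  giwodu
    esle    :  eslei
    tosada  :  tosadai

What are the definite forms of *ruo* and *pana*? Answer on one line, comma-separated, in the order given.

The suffix is conditioned by the last vowel: -du when the last vowel of the stem is a rounded vowel (*ugupu*, *giwo*); -i when the last vowel of the stem is an unrounded vowel (*mudi*, *ba*, *esle*, *tosada*).
Since the last vowel of *ruo* is /o/ (a rounded vowel), it takes -du, giving *ruodu*.
*pana*: last vowel = /a/, an unrounded vowel → -i → *panai*.

ruodu, panai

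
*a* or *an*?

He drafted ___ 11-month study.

The indefinite article is chosen by the initial *sound* of the following word, not its spelling.
The number *11* is spoken "eleven", beginning with /ɪˈlɛvən/ — a vowel sound.
So the article is *an*: He drafted an 11-month study.

an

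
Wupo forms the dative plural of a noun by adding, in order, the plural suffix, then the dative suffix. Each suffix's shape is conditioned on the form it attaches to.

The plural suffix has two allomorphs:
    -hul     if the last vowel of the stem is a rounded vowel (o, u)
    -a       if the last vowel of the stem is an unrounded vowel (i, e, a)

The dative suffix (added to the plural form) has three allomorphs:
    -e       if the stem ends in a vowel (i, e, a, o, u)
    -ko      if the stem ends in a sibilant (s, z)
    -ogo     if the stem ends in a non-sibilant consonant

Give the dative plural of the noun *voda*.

Since the last vowel of *voda* is /a/ (an unrounded vowel), it takes -a, giving *vodaa*.
The plural form *vodaa*: final sound = /a/, a vowel → -e → *vodaae*.

vodaae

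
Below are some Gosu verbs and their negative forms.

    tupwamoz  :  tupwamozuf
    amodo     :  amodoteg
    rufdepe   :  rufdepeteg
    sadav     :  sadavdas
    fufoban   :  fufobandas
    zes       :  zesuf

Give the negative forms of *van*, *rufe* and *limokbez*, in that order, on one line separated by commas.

vandas, rufeteg, limokbezuf

The pattern is sibilance of the final sound: -uf when the stem ends in a sibilant (*tupwamoz*, *zes*); -das when the stem ends in a non-sibilant consonant (*sadav*, *fufoban*); -teg when the stem ends in a vowel (*amodo*, *rufdepe*).
Since the final sound of *van* is /n/ (a non-sibilant consonant), it takes -das, giving *vandas*.
The final sound of *rufe* is /e/, which is a vowel, so the suffix is -teg, giving *rufeteg*.
Since the final sound of *limokbez* is /z/ (a sibilant), it takes -uf, giving *limokbezuf*.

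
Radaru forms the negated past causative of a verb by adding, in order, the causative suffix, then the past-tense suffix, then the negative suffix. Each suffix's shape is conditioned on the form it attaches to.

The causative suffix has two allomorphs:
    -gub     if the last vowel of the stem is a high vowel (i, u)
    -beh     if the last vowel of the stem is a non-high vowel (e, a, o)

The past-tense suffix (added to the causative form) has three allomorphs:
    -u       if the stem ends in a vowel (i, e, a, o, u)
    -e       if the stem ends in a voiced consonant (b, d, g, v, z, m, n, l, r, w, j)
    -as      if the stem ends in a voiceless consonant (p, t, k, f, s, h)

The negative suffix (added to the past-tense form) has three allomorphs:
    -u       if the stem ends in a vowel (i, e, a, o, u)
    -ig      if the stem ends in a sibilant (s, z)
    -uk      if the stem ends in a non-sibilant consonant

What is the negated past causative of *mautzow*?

mautzowbehasig

*mautzow*: last vowel = /o/, a non-high vowel → -beh → *mautzowbeh*.
The causative form *mautzowbeh* — final sound /h/ (a voiceless consonant) → -as → *mautzowbehas*.
Since the final sound of the past-tense form *mautzowbehas* is /s/ (a sibilant), it takes -ig, giving *mautzowbehasig*.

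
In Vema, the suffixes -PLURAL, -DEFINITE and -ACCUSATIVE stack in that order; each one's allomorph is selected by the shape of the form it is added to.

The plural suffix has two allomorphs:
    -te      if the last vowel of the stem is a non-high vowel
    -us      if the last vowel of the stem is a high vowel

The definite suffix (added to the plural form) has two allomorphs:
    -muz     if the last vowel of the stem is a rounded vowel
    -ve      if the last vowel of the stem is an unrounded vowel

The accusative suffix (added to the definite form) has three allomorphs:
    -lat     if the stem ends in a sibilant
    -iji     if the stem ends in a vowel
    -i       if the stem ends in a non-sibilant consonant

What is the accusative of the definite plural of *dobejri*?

dobejriusmuzlat

Since the last vowel of *dobejri* is /i/ (a high vowel), it takes -us, giving *dobejrius*.
The plural form *dobejrius* — last vowel /u/ (a rounded vowel) → -muz → *dobejriusmuz*.
Since the final sound of the definite form *dobejriusmuz* is /z/ (a sibilant), it takes -lat, giving *dobejriusmuzlat*.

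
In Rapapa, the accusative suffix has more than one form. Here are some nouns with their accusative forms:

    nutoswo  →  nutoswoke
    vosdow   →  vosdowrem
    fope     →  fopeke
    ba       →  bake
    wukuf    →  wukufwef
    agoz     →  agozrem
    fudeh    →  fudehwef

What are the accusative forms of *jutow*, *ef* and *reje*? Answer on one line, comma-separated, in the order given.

The pattern is voicing of the final sound: -wef when the stem ends in a voiceless consonant (*wukuf*, *fudeh*); -rem when the stem ends in a voiced consonant (*vosdow*, *agoz*); -ke when the stem ends in a vowel (*nutoswo*, *fope*, *ba*).
The final sound of *jutow* is /w/, which is a voiced consonant, so the suffix is -rem, giving *jutowrem*.
The final sound of *ef* is /f/, which is a voiceless consonant, so the suffix is -wef, giving *efwef*.
*reje*: final sound = /e/, a vowel → -ke → *rejeke*.

jutowrem, efwef, rejeke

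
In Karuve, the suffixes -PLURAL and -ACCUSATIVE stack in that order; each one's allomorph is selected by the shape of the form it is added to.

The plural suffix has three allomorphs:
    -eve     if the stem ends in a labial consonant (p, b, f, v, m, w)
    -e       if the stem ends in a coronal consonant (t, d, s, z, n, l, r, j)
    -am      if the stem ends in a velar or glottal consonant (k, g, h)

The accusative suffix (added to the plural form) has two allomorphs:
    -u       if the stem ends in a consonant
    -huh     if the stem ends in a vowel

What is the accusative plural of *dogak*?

The final consonant of *dogak* is /k/, which is velar/glottal, so the plural suffix is -am, giving *dogakam*.
Since the final sound of the plural form *dogakam* is /m/ (a consonant), it takes -u, giving *dogakamu*.

dogakamu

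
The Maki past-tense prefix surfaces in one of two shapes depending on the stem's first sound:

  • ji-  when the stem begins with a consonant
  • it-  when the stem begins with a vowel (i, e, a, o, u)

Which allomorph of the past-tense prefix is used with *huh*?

ji-

Since the first sound of *huh* is /h/ (a consonant), it takes ji-.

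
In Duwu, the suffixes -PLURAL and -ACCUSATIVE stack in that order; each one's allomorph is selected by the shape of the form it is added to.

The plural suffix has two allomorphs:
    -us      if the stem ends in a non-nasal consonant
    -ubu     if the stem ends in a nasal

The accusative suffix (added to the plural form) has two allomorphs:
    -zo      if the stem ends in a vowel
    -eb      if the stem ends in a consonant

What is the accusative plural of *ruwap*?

ruwapuseb

*ruwap*: final consonant = /p/, non-nasal → -us → *ruwapus*.
Since the final sound of the plural form *ruwapus* is /s/ (a consonant), it takes -eb, giving *ruwapuseb*.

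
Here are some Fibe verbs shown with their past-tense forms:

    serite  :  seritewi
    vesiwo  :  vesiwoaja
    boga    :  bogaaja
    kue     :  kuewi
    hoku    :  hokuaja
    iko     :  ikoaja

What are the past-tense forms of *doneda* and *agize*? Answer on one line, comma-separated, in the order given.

donedaaja, agizewi

The pattern is front/back vowel harmony: -wi when the last vowel of the stem is a front vowel (*serite*, *kue*); -aja when the last vowel of the stem is a back vowel (*vesiwo*, *boga*, *hoku*, *iko*).
*doneda* — last vowel /a/ (a back vowel) → -aja → *donedaaja*.
*agize* — last vowel /e/ (a front vowel) → -wi → *agizewi*.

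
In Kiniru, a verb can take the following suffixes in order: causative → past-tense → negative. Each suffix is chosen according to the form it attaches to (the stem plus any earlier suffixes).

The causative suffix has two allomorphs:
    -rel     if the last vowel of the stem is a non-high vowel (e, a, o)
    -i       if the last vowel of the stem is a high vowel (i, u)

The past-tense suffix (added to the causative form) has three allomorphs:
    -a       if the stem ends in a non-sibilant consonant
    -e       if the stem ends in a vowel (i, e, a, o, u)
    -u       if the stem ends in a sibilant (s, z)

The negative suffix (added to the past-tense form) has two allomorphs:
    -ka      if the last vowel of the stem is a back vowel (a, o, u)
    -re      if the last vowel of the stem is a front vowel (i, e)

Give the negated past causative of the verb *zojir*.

zojiriere

Since the last vowel of *zojir* is /i/ (a high vowel), it takes -i, giving *zojiri*.
The causative form *zojiri*: final sound = /i/, a vowel → -e → *zojirie*.
The past-tense form *zojirie*: last vowel = /e/, a front vowel → -re → *zojiriere*.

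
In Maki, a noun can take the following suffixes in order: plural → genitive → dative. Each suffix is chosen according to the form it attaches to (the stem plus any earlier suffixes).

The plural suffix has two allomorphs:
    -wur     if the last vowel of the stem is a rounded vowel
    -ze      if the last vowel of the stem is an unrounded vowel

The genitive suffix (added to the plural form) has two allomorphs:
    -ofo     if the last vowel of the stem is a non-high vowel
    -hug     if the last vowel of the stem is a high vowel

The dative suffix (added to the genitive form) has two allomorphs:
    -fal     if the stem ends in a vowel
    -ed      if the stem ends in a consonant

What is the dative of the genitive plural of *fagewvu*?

fagewvuwurhuged

The last vowel of *fagewvu* is /u/, which is a rounded vowel, so the plural suffix is -wur, giving *fagewvuwur*.
The plural form *fagewvuwur*: last vowel = /u/, a high vowel → -hug → *fagewvuwurhug*.
Since the final sound of the genitive form *fagewvuwurhug* is /g/ (a consonant), it takes -ed, giving *fagewvuwurhuged*.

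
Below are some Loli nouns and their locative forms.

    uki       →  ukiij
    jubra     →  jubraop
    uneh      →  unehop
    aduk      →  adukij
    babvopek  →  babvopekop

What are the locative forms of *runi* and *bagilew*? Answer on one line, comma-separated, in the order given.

The suffix is conditioned by the last vowel: -ij when the last vowel of the stem is a high vowel (*uki*, *aduk*); -op when the last vowel of the stem is a non-high vowel (*jubra*, *uneh*, *babvopek*).
The last vowel of *runi* is /i/, which is a high vowel, so the suffix is -ij, giving *runiij*.
The last vowel of *bagilew* is /e/, which is a non-high vowel, so the suffix is -op, giving *bagilewop*.

runiij, bagilewop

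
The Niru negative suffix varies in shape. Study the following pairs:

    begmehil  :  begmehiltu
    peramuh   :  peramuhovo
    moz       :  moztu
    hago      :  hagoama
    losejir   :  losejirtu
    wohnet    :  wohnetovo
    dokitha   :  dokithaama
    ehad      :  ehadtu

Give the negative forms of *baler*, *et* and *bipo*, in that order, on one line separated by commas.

balertu, etovo, bipoama

The pattern is voicing of the final sound: -ovo when the stem ends in a voiceless consonant (*peramuh*, *wohnet*); -tu when the stem ends in a voiced consonant (*begmehil*, *moz*, *losejir*, *ehad*); -ama when the stem ends in a vowel (*hago*, *dokitha*).
The final sound of *baler* is /r/, which is a voiced consonant, so the suffix is -tu, giving *balertu*.
Since the final sound of *et* is /t/ (a voiceless consonant), it takes -ovo, giving *etovo*.
*bipo*: final sound = /o/, a vowel → -ama → *bipoama*.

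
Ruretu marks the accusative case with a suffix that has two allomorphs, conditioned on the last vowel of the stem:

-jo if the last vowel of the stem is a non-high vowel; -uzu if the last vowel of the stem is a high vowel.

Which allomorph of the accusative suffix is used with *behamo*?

-jo

*behamo*: last vowel = /o/, a non-high vowel → -jo.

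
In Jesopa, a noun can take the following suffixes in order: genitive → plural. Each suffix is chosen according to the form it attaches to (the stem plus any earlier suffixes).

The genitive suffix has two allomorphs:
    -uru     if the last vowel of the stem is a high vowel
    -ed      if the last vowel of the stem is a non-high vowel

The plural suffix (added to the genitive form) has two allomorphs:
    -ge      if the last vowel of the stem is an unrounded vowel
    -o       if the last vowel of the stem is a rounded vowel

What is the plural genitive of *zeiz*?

zeizuruo

Since the last vowel of *zeiz* is /i/ (a high vowel), it takes -uru, giving *zeizuru*.
The last vowel of the genitive form *zeizuru* is /u/, which is a rounded vowel, so the plural suffix is -o, giving *zeizuruo*.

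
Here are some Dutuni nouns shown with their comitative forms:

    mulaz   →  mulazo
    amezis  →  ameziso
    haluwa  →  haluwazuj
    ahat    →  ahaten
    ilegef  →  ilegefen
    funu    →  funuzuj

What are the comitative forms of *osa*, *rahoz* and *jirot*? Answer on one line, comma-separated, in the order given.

osazuj, rahozo, jiroten

Looking at the final sound of each stem: -o when the stem ends in a sibilant (*mulaz*, *amezis*); -en when the stem ends in a non-sibilant consonant (*ahat*, *ilegef*); -zuj when the stem ends in a vowel (*haluwa*, *funu*).
*osa*: final sound = /a/, a vowel → -zuj → *osazuj*.
*rahoz* — final sound /z/ (a sibilant) → -o → *rahozo*.
*jirot* — final sound /t/ (a non-sibilant consonant) → -en → *jiroten*.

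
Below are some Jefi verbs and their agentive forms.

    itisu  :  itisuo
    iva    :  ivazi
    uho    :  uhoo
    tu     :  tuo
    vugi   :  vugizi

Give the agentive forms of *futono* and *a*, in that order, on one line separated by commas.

futonoo, azi

The alternation tracks the last vowel of the stem — -o when the last vowel of the stem is a rounded vowel (*itisu*, *uho*, *tu*); -zi when the last vowel of the stem is an unrounded vowel (*iva*, *vugi*).
Since the last vowel of *futono* is /o/ (a rounded vowel), it takes -o, giving *futonoo*.
*a*: last vowel = /a/, an unrounded vowel → -zi → *azi*.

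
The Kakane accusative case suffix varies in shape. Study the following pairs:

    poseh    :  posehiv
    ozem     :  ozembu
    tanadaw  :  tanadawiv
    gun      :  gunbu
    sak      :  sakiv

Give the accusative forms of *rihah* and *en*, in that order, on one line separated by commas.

rihahiv, enbu

The alternation tracks the final consonant of the stem — -bu when the stem ends in a nasal (*ozem*, *gun*); -iv when the stem ends in a non-nasal consonant (*poseh*, *tanadaw*, *sak*).
*rihah*: final consonant = /h/, non-nasal → -iv → *rihahiv*.
*en*: final consonant = /n/, a nasal → -bu → *enbu*.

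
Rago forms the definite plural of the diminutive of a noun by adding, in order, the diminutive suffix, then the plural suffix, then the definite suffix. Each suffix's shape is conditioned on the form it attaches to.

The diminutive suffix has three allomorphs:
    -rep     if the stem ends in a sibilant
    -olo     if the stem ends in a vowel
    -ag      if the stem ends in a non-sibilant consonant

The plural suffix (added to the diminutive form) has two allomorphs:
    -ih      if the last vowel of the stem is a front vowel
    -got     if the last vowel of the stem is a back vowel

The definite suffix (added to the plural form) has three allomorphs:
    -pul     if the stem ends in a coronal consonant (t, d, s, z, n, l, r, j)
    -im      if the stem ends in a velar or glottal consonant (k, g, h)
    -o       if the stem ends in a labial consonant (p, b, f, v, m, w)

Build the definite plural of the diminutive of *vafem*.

*vafem*: final sound = /m/, a non-sibilant consonant → -ag → *vafemag*.
Since the last vowel of the diminutive form *vafemag* is /a/ (a back vowel), it takes -got, giving *vafemaggot*.
The plural form *vafemaggot*: final consonant = /t/, coronal → -pul → *vafemaggotpul*.

vafemaggotpul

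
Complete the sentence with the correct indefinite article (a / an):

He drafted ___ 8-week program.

an

The indefinite article is chosen by the initial *sound* of the following word, not its spelling.
The number *8* is spoken "eight", beginning with /eɪt/ — a vowel sound.
So the article is *an*: He drafted an 8-week program.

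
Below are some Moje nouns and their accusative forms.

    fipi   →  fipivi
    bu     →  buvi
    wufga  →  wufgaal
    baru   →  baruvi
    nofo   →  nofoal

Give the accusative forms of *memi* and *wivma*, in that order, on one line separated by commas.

The alternation tracks the last vowel of the stem — -vi when the last vowel of the stem is a high vowel (*fipi*, *bu*, *baru*); -al when the last vowel of the stem is a non-high vowel (*wufga*, *nofo*).
*memi*: last vowel = /i/, a high vowel → -vi → *memivi*.
*wivma* — last vowel /a/ (a non-high vowel) → -al → *wivmaal*.

memivi, wivmaal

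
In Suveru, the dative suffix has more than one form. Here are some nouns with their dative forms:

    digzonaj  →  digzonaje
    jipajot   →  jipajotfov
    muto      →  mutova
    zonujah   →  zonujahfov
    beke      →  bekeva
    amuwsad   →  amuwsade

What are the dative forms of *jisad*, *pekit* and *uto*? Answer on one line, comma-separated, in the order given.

The pattern is voicing of the final sound: -fov when the stem ends in a voiceless consonant (*jipajot*, *zonujah*); -e when the stem ends in a voiced consonant (*digzonaj*, *amuwsad*); -va when the stem ends in a vowel (*muto*, *beke*).
*jisad*: final sound = /d/, a voiced consonant → -e → *jisade*.
*pekit*: final sound = /t/, a voiceless consonant → -fov → *pekitfov*.
*uto*: final sound = /o/, a vowel → -va → *utova*.

jisade, pekitfov, utova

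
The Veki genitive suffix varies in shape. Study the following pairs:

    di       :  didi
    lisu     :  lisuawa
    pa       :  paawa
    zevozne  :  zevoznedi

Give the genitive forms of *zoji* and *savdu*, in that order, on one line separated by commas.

zojidi, savduawa

The suffix is conditioned by the last vowel: -di when the last vowel of the stem is a front vowel (*di*, *zevozne*); -awa when the last vowel of the stem is a back vowel (*lisu*, *pa*).
*zoji*: last vowel = /i/, a front vowel → -di → *zojidi*.
Since the last vowel of *savdu* is /u/ (a back vowel), it takes -awa, giving *savduawa*.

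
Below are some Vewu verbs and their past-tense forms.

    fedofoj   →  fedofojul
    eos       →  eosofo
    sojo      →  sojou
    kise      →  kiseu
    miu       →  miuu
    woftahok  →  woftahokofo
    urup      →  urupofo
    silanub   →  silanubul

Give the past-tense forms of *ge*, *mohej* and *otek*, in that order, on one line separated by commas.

The pattern is voicing of the final sound: -ofo when the stem ends in a voiceless consonant (*eos*, *woftahok*, *urup*); -ul when the stem ends in a voiced consonant (*fedofoj*, *silanub*); -u when the stem ends in a vowel (*sojo*, *kise*, *miu*).
*ge*: final sound = /e/, a vowel → -u → *geu*.
The final sound of *mohej* is /j/, which is a voiced consonant, so the suffix is -ul, giving *mohejul*.
Since the final sound of *otek* is /k/ (a voiceless consonant), it takes -ofo, giving *otekofo*.

geu, mohejul, otekofo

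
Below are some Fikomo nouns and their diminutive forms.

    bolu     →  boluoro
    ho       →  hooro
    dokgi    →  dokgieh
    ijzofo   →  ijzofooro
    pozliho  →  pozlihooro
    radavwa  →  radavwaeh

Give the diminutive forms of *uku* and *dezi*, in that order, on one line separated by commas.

The suffix is conditioned by the last vowel: -oro when the last vowel of the stem is a rounded vowel (*bolu*, *ho*, *ijzofo*, *pozliho*); -eh when the last vowel of the stem is an unrounded vowel (*dokgi*, *radavwa*).
Since the last vowel of *uku* is /u/ (a rounded vowel), it takes -oro, giving *ukuoro*.
The last vowel of *dezi* is /i/, which is an unrounded vowel, so the suffix is -eh, giving *dezieh*.

ukuoro, dezieh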